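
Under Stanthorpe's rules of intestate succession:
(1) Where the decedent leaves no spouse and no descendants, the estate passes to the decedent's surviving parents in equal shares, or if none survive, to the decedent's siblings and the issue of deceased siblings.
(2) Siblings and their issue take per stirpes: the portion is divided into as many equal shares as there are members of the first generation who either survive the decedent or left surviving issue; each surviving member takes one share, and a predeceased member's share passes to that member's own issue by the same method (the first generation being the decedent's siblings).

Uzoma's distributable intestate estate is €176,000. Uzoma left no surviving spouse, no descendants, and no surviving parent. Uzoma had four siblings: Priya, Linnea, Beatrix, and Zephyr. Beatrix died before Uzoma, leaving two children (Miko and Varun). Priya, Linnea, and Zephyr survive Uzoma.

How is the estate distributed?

Priya: €44,000; Linnea: €44,000; Miko: €22,000; Varun: €22,000; Zephyr: €44,000

The entire €176,000 passes to the siblings and their issue.
That amount (€176,000) is divided into 4 shares of €44,000: Priya, Linnea, and Zephyr each take €44,000; Beatrix's €44,000 share passes to Beatrix's issue.
Beatrix's share (€44,000) is divided into 2 shares of €22,000: Miko and Varun each take €22,000.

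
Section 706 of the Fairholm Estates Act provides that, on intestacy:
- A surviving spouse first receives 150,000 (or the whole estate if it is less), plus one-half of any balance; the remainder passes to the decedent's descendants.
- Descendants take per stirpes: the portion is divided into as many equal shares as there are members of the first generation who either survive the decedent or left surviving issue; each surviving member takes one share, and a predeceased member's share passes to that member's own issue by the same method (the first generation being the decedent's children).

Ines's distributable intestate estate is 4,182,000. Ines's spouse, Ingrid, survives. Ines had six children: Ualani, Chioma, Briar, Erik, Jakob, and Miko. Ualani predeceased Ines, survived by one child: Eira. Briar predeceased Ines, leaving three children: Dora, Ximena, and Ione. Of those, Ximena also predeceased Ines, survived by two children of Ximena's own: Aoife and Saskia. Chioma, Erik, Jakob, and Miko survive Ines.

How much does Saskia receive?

Ingrid first takes 150,000, leaving a balance of 4,032,000. Ingrid then takes one-half of the balance (2,016,000), for a total of 2,166,000. The remaining 2,016,000 passes to the descendants.
The descendants' portion (2,016,000) is divided into 6 shares of 336,000: Chioma, Erik, Jakob, and Miko each take 336,000; Ualani's 336,000 share passes to Ualani's issue; Briar's 336,000 share passes to Briar's issue.
Ualani's share (336,000) passes entirely to Eira.
Briar's share (336,000) is divided into 3 shares of 112,000: Dora and Ione each take 112,000; Ximena's 112,000 share passes to Ximena's issue.
Ximena's share (112,000) is divided into 2 shares of 56,000: Aoife and Saskia each take 56,000.

Saskia receives 56,000.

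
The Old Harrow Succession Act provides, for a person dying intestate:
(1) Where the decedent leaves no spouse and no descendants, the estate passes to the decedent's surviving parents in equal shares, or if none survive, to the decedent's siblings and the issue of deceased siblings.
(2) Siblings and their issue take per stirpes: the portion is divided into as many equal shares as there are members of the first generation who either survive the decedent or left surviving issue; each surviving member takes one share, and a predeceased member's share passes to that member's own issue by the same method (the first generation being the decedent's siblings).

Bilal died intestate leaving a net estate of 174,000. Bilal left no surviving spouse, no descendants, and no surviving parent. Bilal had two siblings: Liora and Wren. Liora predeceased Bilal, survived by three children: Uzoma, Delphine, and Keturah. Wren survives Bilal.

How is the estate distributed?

The entire 174,000 passes to the siblings and their issue.
That amount (174,000) is divided into 2 shares of 87,000: Wren takes 87,000; Liora's 87,000 share passes to Liora's issue.
Liora's share (87,000) is divided into 3 shares of 29,000: Uzoma, Delphine, and Keturah each take 29,000.

Uzoma: 29,000; Delphine: 29,000; Keturah: 29,000; Wren: 87,000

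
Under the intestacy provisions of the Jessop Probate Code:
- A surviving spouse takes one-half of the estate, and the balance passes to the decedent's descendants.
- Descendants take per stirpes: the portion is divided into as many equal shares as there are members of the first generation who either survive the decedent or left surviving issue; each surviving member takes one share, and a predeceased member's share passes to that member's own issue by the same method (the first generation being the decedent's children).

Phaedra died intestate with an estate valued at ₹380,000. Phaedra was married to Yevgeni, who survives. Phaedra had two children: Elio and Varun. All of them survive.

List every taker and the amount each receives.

Yevgeni: ₹190,000; Elio: ₹95,000; Varun: ₹95,000

Yevgeni takes one-half of ₹380,000 = ₹190,000. The remaining ₹190,000 passes to the descendants.
The descendants' portion (₹190,000) is divided into 2 shares of ₹95,000: Elio and Varun each take ₹95,000.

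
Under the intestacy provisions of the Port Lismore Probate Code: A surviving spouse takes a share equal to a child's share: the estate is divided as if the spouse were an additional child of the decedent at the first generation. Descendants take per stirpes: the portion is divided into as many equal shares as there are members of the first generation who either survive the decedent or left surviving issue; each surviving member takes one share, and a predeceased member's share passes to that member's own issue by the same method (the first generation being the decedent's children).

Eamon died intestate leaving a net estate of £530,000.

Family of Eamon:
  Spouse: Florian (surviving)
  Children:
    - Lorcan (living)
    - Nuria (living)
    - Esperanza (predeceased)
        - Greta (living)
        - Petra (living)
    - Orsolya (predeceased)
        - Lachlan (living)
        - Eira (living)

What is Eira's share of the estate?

The spouse counts as an additional share at the children's level, so there are 5 primary shares of £106,000. Florian takes one such share (£106,000).
The children's combined portion (£424,000) is divided into 4 shares of £106,000: Lorcan and Nuria each take £106,000; Esperanza's £106,000 share passes to Esperanza's issue; Orsolya's £106,000 share passes to Orsolya's issue.
Esperanza's share (£106,000) is divided into 2 shares of £53,000: Greta and Petra each take £53,000.
Orsolya's share (£106,000) is divided into 2 shares of £53,000: Lachlan and Eira each take £53,000.

Eira receives £53,000.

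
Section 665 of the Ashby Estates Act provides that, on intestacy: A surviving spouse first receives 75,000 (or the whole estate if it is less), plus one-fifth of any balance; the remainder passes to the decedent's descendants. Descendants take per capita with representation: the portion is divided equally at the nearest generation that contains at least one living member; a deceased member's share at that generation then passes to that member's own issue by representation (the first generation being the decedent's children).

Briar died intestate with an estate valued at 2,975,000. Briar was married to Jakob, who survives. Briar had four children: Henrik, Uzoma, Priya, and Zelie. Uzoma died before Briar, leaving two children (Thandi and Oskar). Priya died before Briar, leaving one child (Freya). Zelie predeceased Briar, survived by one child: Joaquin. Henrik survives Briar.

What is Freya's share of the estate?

Freya receives 580,000.

Jakob first takes 75,000, leaving a balance of 2,900,000. Jakob then takes one-fifth of the balance (580,000), for a total of 655,000. The remaining 2,320,000 passes to the descendants.
The descendants' portion (2,320,000) is divided into 4 shares of 580,000: Henrik takes 580,000; Uzoma's 580,000 share passes to Uzoma's issue; Priya's 580,000 share passes to Priya's issue; Zelie's 580,000 share passes to Zelie's issue.
Uzoma's share (580,000) is divided into 2 shares of 290,000: Thandi and Oskar each take 290,000.
Priya's share (580,000) passes entirely to Freya.
Zelie's share (580,000) passes entirely to Joaquin.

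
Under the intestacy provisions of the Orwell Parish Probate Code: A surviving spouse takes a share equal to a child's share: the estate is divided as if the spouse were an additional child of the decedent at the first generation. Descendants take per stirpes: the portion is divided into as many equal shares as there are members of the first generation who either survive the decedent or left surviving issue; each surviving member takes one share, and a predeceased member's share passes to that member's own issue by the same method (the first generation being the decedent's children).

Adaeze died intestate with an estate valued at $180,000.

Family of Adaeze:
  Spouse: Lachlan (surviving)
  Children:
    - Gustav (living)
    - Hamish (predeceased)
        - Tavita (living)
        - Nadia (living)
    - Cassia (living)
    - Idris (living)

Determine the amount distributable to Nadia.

Nadia receives $18,000.

The spouse counts as an additional share at the children's level, so there are 5 primary shares of $36,000. Lachlan takes one such share ($36,000).
The children's combined portion ($144,000) is divided into 4 shares of $36,000: Gustav, Cassia, and Idris each take $36,000; Hamish's $36,000 share passes to Hamish's issue.
Hamish's share ($36,000) is divided into 2 shares of $18,000: Tavita and Nadia each take $18,000.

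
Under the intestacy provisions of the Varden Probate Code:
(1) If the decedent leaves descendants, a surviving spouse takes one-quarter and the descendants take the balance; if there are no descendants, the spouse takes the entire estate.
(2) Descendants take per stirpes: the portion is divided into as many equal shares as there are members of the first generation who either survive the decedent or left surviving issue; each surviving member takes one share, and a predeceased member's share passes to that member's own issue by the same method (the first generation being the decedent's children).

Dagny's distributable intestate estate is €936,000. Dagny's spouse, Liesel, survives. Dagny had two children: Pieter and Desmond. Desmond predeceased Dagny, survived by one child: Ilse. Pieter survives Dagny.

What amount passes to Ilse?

Liesel takes one-quarter of €936,000 = €234,000. The remaining €702,000 passes to the descendants.
The descendants' portion (€702,000) is divided into 2 shares of €351,000: Pieter takes €351,000; Desmond's €351,000 share passes to Desmond's issue.
Desmond's share (€351,000) passes entirely to Ilse.

Ilse receives €351,000.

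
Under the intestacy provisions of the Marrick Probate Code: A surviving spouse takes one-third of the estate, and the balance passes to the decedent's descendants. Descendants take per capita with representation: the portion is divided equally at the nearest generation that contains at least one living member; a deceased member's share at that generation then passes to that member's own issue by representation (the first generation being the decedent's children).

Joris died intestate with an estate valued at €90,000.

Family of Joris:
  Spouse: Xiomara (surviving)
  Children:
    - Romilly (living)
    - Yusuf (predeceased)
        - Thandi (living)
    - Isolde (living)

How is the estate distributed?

Xiomara takes one-third of €90,000 = €30,000. The remaining €60,000 passes to the descendants.
The descendants' portion (€60,000) is divided into 3 shares of €20,000: Romilly and Isolde each take €20,000; Yusuf's €20,000 share passes to Yusuf's issue.
Yusuf's share (€20,000) passes entirely to Thandi.

Xiomara: €30,000; Romilly: €20,000; Thandi: €20,000; Isolde: €20,000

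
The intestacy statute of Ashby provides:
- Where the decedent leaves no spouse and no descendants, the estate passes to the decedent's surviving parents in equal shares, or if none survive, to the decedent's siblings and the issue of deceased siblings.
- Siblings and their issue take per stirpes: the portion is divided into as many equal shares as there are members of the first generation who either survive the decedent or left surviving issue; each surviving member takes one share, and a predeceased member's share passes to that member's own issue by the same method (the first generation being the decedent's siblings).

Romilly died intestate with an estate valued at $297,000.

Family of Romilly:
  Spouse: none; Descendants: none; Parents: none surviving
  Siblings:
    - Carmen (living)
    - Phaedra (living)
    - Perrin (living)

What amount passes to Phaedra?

Phaedra receives $99,000.

The entire $297,000 passes to the siblings and their issue.
That amount ($297,000) is divided into 3 shares of $99,000: Carmen, Phaedra, and Perrin each take $99,000.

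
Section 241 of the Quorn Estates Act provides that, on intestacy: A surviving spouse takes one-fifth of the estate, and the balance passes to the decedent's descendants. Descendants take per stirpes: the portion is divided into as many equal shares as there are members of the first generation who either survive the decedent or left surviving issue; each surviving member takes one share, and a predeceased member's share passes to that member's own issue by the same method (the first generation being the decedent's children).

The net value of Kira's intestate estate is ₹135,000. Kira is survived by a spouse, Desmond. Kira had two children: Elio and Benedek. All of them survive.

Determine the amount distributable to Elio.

Desmond takes one-fifth of ₹135,000 = ₹27,000. The remaining ₹108,000 passes to the descendants.
The descendants' portion (₹108,000) is divided into 2 shares of ₹54,000: Elio and Benedek each take ₹54,000.

Elio receives ₹54,000.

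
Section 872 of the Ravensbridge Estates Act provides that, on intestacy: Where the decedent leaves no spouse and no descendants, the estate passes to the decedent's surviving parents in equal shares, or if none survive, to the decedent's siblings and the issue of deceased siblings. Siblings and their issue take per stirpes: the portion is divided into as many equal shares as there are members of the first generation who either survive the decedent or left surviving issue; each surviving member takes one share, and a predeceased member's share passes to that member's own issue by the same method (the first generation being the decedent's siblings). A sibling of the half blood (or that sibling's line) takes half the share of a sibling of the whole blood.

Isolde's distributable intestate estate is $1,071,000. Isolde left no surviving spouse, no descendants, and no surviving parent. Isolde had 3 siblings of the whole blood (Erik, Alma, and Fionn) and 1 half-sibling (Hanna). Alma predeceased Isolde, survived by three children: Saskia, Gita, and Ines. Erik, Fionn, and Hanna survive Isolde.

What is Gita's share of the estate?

Gita receives $102,000.

The entire $1,071,000 passes to the siblings and their issue.
Counting each half-blood sibling's line as half a unit, there are 7/2 units in $1,071,000, so one unit is $306,000. Whole-blood lines (Erik, Alma, and Fionn) take $306,000 each; half-blood lines (Hanna) take $153,000 each.
Alma's share ($306,000) is divided into 3 shares of $102,000: Saskia, Gita, and Ines each take $102,000.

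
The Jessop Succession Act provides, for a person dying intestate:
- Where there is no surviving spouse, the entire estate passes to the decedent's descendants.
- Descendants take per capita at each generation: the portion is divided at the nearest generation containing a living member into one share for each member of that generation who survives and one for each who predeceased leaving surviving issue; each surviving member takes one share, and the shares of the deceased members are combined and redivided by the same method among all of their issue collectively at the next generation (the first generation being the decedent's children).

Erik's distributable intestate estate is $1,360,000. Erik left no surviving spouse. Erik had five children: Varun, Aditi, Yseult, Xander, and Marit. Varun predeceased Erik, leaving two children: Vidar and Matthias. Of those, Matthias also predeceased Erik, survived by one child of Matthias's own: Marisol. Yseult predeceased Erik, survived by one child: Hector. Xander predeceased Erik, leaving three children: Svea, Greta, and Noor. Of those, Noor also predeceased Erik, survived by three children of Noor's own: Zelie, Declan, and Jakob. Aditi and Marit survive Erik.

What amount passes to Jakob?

Jakob receives $68,000.

The entire $1,360,000 passes to the descendants.
That amount ($1,360,000) is divided at the children's generation into 5 shares of $272,000. Aditi and Marit each take $272,000. The 3 shares of the deceased (Varun, Yseult, and Xander) are combined into a pool of $816,000.
That pool ($816,000) is divided at the grandchildren's generation into 6 shares of $136,000. Vidar, Hector, Svea, and Greta each take $136,000. The 2 shares of the deceased (Matthias and Noor) are combined into a pool of $272,000.
That pool ($272,000) is divided at the great-grandchildren's generation equally among Marisol, Zelie, Declan, and Jakob: $68,000 each.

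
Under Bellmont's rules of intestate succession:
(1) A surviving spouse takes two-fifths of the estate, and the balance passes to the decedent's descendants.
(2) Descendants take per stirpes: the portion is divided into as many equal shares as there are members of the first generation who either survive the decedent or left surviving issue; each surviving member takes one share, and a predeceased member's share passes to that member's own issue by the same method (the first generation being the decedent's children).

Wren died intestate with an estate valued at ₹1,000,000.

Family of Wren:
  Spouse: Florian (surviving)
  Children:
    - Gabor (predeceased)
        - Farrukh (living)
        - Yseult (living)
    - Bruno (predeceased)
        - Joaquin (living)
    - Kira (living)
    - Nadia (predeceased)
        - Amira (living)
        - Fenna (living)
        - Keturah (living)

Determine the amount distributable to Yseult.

Florian takes two-fifths of ₹1,000,000 = ₹400,000. The remaining ₹600,000 passes to the descendants.
The descendants' portion (₹600,000) is divided into 4 shares of ₹150,000: Kira takes ₹150,000; Gabor's ₹150,000 share passes to Gabor's issue; Bruno's ₹150,000 share passes to Bruno's issue; Nadia's ₹150,000 share passes to Nadia's issue.
Gabor's share (₹150,000) is divided into 2 shares of ₹75,000: Farrukh and Yseult each take ₹75,000.
Bruno's share (₹150,000) passes entirely to Joaquin.
Nadia's share (₹150,000) is divided into 3 shares of ₹50,000: Amira, Fenna, and Keturah each take ₹50,000.

Yseult receives ₹75,000.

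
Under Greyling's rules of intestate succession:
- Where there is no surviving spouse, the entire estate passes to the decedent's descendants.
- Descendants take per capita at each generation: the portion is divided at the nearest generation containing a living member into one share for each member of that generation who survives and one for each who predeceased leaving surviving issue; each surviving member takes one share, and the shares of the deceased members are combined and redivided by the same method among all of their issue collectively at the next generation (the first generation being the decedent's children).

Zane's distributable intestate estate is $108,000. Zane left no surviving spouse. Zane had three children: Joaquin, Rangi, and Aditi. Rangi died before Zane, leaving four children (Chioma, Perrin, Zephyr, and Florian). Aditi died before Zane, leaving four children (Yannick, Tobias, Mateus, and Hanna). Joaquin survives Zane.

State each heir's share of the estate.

Joaquin: $36,000; Chioma: $9,000; Perrin: $9,000; Zephyr: $9,000; Florian: $9,000; Yannick: $9,000; Tobias: $9,000; Mateus: $9,000; Hanna: $9,000

The entire $108,000 passes to the descendants.
That amount ($108,000) is divided at the children's generation into 3 shares of $36,000. Joaquin takes $36,000. The 2 shares of the deceased (Rangi and Aditi) are combined into a pool of $72,000.
That pool ($72,000) is divided at the grandchildren's generation equally among Chioma, Perrin, Zephyr, Florian, Yannick, Tobias, Mateus, and Hanna: $9,000 each.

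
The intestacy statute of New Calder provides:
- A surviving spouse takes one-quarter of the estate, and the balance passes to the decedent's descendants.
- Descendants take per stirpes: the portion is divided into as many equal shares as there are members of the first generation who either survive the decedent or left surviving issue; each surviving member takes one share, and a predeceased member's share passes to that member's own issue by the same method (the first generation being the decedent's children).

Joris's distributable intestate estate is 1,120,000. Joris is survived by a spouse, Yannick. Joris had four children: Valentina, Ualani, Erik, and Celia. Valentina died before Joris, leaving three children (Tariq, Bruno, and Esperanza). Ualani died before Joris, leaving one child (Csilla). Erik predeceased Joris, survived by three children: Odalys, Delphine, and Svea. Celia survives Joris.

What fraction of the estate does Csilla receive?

Csilla receives 3/16 of the estate.

Yannick takes one-quarter of 1,120,000 = 280,000. The remaining 840,000 passes to the descendants.
The descendants' portion (840,000) is divided into 4 shares of 210,000: Celia takes 210,000; Valentina's 210,000 share passes to Valentina's issue; Ualani's 210,000 share passes to Ualani's issue; Erik's 210,000 share passes to Erik's issue.
Valentina's share (210,000) is divided into 3 shares of 70,000: Tariq, Bruno, and Esperanza each take 70,000.
Ualani's share (210,000) passes entirely to Csilla.
Erik's share (210,000) is divided into 3 shares of 70,000: Odalys, Delphine, and Svea each take 70,000.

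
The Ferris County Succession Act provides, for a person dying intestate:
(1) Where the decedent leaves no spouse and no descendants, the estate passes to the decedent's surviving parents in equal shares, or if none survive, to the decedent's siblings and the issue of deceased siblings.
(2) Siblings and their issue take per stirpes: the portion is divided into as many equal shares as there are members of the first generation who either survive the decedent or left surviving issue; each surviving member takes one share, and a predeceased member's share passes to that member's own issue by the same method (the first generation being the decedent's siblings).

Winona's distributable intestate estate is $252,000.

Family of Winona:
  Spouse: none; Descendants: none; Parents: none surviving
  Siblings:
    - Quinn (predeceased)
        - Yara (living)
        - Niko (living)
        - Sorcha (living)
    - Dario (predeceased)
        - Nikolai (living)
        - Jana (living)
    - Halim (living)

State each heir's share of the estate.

The entire $252,000 passes to the siblings and their issue.
That amount ($252,000) is divided into 3 shares of $84,000: Halim takes $84,000; Quinn's $84,000 share passes to Quinn's issue; Dario's $84,000 share passes to Dario's issue.
Quinn's share ($84,000) is divided into 3 shares of $28,000: Yara, Niko, and Sorcha each take $28,000.
Dario's share ($84,000) is divided into 2 shares of $42,000: Nikolai and Jana each take $42,000.

Yara: $28,000; Niko: $28,000; Sorcha: $28,000; Nikolai: $42,000; Jana: $42,000; Halim: $84,000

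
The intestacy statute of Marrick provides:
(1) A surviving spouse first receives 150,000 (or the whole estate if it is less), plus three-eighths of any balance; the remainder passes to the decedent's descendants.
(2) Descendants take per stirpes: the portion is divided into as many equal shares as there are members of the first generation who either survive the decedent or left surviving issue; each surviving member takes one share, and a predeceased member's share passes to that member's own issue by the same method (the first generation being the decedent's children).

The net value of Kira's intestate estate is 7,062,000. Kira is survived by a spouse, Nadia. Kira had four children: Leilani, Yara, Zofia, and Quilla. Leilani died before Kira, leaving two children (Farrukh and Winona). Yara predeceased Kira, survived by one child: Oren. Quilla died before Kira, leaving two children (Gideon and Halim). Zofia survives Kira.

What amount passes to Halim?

Nadia first takes 150,000, leaving a balance of 6,912,000. Nadia then takes three-eighths of the balance (2,592,000), for a total of 2,742,000. The remaining 4,320,000 passes to the descendants.
The descendants' portion (4,320,000) is divided into 4 shares of 1,080,000: Zofia takes 1,080,000; Leilani's 1,080,000 share passes to Leilani's issue; Yara's 1,080,000 share passes to Yara's issue; Quilla's 1,080,000 share passes to Quilla's issue.
Leilani's share (1,080,000) is divided into 2 shares of 540,000: Farrukh and Winona each take 540,000.
Yara's share (1,080,000) passes entirely to Oren.
Quilla's share (1,080,000) is divided into 2 shares of 540,000: Gideon and Halim each take 540,000.

Halim receives 540,000.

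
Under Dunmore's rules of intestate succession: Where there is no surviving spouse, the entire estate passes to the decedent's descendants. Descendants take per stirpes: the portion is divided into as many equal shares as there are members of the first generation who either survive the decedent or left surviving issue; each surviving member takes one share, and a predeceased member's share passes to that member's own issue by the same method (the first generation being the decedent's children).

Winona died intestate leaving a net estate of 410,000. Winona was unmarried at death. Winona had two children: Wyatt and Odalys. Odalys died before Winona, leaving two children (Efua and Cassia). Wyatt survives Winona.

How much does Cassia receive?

The entire 410,000 passes to the descendants.
That amount (410,000) is divided into 2 shares of 205,000: Wyatt takes 205,000; Odalys's 205,000 share passes to Odalys's issue.
Odalys's share (205,000) is divided into 2 shares of 102,500: Efua and Cassia each take 102,500.

Cassia receives 102,500.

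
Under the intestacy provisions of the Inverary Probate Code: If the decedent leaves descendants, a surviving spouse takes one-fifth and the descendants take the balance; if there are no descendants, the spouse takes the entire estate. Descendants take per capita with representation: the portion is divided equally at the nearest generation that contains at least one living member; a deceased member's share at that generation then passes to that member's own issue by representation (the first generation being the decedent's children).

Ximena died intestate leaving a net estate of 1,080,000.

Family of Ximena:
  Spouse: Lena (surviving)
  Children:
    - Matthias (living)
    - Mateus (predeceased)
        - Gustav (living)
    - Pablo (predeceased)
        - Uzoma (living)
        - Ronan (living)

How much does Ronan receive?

Lena takes one-fifth of 1,080,000 = 216,000. The remaining 864,000 passes to the descendants.
The descendants' portion (864,000) is divided into 3 shares of 288,000: Matthias takes 288,000; Mateus's 288,000 share passes to Mateus's issue; Pablo's 288,000 share passes to Pablo's issue.
Mateus's share (288,000) passes entirely to Gustav.
Pablo's share (288,000) is divided into 2 shares of 144,000: Uzoma and Ronan each take 144,000.

Ronan receives 144,000.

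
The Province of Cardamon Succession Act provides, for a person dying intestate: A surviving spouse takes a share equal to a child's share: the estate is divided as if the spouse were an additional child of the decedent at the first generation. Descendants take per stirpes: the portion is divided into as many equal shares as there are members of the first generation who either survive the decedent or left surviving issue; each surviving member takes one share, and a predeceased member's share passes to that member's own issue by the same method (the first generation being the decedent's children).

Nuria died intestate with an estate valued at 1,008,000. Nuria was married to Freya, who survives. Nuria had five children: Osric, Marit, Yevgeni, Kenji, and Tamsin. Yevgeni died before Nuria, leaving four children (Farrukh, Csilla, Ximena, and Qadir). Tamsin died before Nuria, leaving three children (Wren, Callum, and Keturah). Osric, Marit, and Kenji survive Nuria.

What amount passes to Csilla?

Csilla receives 42,000.

The spouse counts as an additional share at the children's level, so there are 6 primary shares of 168,000. Freya takes one such share (168,000).
The children's combined portion (840,000) is divided into 5 shares of 168,000: Osric, Marit, and Kenji each take 168,000; Yevgeni's 168,000 share passes to Yevgeni's issue; Tamsin's 168,000 share passes to Tamsin's issue.
Yevgeni's share (168,000) is divided into 4 shares of 42,000: Farrukh, Csilla, Ximena, and Qadir each take 42,000.
Tamsin's share (168,000) is divided into 3 shares of 56,000: Wren, Callum, and Keturah each take 56,000.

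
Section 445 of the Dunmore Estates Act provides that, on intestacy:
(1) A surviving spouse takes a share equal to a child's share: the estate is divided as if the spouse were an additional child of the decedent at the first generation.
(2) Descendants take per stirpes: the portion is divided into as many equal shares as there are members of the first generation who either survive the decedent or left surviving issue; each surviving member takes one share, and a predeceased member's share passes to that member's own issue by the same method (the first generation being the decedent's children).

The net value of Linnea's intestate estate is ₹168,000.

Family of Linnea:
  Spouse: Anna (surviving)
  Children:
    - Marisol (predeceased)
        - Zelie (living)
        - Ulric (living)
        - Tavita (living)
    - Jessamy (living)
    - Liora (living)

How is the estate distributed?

Anna: ₹42,000; Zelie: ₹14,000; Ulric: ₹14,000; Tavita: ₹14,000; Jessamy: ₹42,000; Liora: ₹42,000

The spouse counts as an additional share at the children's level, so there are 4 primary shares of ₹42,000. Anna takes one such share (₹42,000).
The children's combined portion (₹126,000) is divided into 3 shares of ₹42,000: Jessamy and Liora each take ₹42,000; Marisol's ₹42,000 share passes to Marisol's issue.
Marisol's share (₹42,000) is divided into 3 shares of ₹14,000: Zelie, Ulric, and Tavita each take ₹14,000.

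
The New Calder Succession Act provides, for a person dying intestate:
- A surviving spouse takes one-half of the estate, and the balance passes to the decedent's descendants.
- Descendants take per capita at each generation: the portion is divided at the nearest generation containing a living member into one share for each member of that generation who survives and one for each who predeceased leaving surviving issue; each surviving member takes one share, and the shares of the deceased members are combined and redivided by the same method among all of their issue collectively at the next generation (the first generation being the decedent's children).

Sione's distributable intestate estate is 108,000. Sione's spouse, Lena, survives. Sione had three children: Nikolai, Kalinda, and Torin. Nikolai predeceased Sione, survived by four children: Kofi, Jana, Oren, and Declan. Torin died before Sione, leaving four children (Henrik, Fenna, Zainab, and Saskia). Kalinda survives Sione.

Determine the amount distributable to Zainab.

Lena takes one-half of 108,000 = 54,000. The remaining 54,000 passes to the descendants.
The descendants' portion (54,000) is divided at the children's generation into 3 shares of 18,000. Kalinda takes 18,000. The 2 shares of the deceased (Nikolai and Torin) are combined into a pool of 36,000.
That pool (36,000) is divided at the grandchildren's generation equally among Kofi, Jana, Oren, Declan, Henrik, Fenna, Zainab, and Saskia: 4,500 each.

Zainab receives 4,500.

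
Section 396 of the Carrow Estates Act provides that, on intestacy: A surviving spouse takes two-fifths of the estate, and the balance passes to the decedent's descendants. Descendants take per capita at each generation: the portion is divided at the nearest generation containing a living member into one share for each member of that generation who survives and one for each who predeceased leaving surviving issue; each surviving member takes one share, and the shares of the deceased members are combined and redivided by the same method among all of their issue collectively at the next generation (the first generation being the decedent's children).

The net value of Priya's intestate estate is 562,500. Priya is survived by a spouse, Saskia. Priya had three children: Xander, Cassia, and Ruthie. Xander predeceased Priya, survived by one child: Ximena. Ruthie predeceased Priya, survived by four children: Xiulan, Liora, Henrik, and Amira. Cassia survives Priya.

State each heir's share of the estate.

Saskia takes two-fifths of 562,500 = 225,000. The remaining 337,500 passes to the descendants.
The descendants' portion (337,500) is divided at the children's generation into 3 shares of 112,500. Cassia takes 112,500. The 2 shares of the deceased (Xander and Ruthie) are combined into a pool of 225,000.
That pool (225,000) is divided at the grandchildren's generation equally among Ximena, Xiulan, Liora, Henrik, and Amira: 45,000 each.

Saskia: 225,000; Ximena: 45,000; Cassia: 112,500; Xiulan: 45,000; Liora: 45,000; Henrik: 45,000; Amira: 45,000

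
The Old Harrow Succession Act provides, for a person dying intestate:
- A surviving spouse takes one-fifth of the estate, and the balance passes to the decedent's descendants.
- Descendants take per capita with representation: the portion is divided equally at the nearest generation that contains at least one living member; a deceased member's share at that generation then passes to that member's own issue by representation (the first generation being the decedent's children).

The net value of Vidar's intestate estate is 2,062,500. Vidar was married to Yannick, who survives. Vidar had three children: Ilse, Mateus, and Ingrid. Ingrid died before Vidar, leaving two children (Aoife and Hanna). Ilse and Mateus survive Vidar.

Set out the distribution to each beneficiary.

Yannick: 412,500; Ilse: 550,000; Mateus: 550,000; Aoife: 275,000; Hanna: 275,000

Yannick takes one-fifth of 2,062,500 = 412,500. The remaining 1,650,000 passes to the descendants.
The descendants' portion (1,650,000) is divided into 3 shares of 550,000: Ilse and Mateus each take 550,000; Ingrid's 550,000 share passes to Ingrid's issue.
Ingrid's share (550,000) is divided into 2 shares of 275,000: Aoife and Hanna each take 275,000.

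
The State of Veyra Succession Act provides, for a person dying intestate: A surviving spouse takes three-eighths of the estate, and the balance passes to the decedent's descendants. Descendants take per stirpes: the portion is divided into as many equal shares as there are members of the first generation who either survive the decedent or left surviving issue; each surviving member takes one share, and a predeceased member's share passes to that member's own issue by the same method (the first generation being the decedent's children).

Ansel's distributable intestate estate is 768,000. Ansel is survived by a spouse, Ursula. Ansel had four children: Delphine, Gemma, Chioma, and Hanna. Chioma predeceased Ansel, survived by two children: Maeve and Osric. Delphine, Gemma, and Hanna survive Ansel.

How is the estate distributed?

Ursula: 288,000; Delphine: 120,000; Gemma: 120,000; Maeve: 60,000; Osric: 60,000; Hanna: 120,000

Ursula takes three-eighths of 768,000 = 288,000. The remaining 480,000 passes to the descendants.
The descendants' portion (480,000) is divided into 4 shares of 120,000: Delphine, Gemma, and Hanna each take 120,000; Chioma's 120,000 share passes to Chioma's issue.
Chioma's share (120,000) is divided into 2 shares of 60,000: Maeve and Osric each take 60,000.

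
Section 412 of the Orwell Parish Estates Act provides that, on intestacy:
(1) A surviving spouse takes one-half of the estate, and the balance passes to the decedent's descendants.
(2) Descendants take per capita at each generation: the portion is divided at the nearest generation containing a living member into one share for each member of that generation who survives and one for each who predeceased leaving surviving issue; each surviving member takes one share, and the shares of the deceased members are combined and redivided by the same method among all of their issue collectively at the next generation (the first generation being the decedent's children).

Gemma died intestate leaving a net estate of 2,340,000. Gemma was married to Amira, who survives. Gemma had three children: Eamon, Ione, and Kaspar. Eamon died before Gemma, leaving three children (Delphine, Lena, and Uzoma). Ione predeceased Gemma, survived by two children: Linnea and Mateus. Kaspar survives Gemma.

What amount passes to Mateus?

Mateus receives 156,000.

Amira takes one-half of 2,340,000 = 1,170,000. The remaining 1,170,000 passes to the descendants.
The descendants' portion (1,170,000) is divided at the children's generation into 3 shares of 390,000. Kaspar takes 390,000. The 2 shares of the deceased (Eamon and Ione) are combined into a pool of 780,000.
That pool (780,000) is divided at the grandchildren's generation equally among Delphine, Lena, Uzoma, Linnea, and Mateus: 156,000 each.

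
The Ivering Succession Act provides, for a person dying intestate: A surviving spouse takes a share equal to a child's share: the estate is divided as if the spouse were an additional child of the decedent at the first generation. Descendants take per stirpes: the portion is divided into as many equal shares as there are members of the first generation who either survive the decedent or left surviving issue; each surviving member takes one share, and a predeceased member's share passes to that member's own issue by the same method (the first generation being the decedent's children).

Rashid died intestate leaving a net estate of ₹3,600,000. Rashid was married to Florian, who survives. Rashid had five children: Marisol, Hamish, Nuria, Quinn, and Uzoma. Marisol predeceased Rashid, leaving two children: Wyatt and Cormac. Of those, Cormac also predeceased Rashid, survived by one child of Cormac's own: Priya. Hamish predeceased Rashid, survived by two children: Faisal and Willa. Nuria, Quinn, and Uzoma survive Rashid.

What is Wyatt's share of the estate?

The spouse counts as an additional share at the children's level, so there are 6 primary shares of ₹600,000. Florian takes one such share (₹600,000).
The children's combined portion (₹3,000,000) is divided into 5 shares of ₹600,000: Nuria, Quinn, and Uzoma each take ₹600,000; Marisol's ₹600,000 share passes to Marisol's issue; Hamish's ₹600,000 share passes to Hamish's issue.
Marisol's share (₹600,000) is divided into 2 shares of ₹300,000: Wyatt takes ₹300,000; Cormac's ₹300,000 share passes to Cormac's issue.
Cormac's share (₹300,000) passes entirely to Priya.
Hamish's share (₹600,000) is divided into 2 shares of ₹300,000: Faisal and Willa each take ₹300,000.

Wyatt receives ₹300,000.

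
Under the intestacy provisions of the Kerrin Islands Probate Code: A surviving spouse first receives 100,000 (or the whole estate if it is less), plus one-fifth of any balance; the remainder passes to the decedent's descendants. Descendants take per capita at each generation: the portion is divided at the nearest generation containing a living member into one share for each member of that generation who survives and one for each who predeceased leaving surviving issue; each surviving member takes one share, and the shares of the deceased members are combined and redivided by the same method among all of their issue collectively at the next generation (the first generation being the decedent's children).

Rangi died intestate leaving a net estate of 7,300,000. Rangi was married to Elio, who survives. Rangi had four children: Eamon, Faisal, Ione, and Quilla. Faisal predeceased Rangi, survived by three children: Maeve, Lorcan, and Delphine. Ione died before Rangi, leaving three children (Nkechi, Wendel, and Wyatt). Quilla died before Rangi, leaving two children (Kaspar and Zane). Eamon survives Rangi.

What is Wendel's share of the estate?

Wendel receives 540,000.

Elio first takes 100,000, leaving a balance of 7,200,000. Elio then takes one-fifth of the balance (1,440,000), for a total of 1,540,000. The remaining 5,760,000 passes to the descendants.
The descendants' portion (5,760,000) is divided at the children's generation into 4 shares of 1,440,000. Eamon takes 1,440,000. The 3 shares of the deceased (Faisal, Ione, and Quilla) are combined into a pool of 4,320,000.
That pool (4,320,000) is divided at the grandchildren's generation equally among Maeve, Lorcan, Delphine, Nkechi, Wendel, Wyatt, Kaspar, and Zane: 540,000 each.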